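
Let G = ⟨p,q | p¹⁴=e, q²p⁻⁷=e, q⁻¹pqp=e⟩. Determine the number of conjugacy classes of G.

The conjugacy classes (representative and size) are:
  [e] (size 1), [p¹³] (size 2), [p¹²] (size 2), [p¹¹] (size 2), [p⁴] (size 2), [p⁵] (size 2), [p⁸] (size 2), [p⁷] (size 1), [p⁵q⁻¹] (size 7), [p⁵q] (size 7).
Class equation: 1 + 2 + 2 + 2 + 2 + 2 + 2 + 1 + 7 + 7 = 28 = |G|. So G has 10 conjugacy classes.

Answer: 10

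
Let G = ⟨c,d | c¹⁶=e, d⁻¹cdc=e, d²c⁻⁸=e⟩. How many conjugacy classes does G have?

The conjugacy classes (representative and size) are:
  [e] (size 1), [c] (size 2), [c¹⁴] (size 2), [c³] (size 2), [c¹²] (size 2), [c⁵] (size 2), [c¹⁰] (size 2), [c⁷] (size 2), [c⁸] (size 1), [c⁶d] (size 8), [c³d⁻¹] (size 8).
Class equation: 1 + 2 + 2 + 2 + 2 + 2 + 2 + 2 + 1 + 8 + 8 = 32 = |G|. So G has 11 conjugacy classes.

Answer: 11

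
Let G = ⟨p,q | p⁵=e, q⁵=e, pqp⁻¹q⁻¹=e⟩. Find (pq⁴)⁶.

Compute successive powers of (pq⁴), reducing at each step:
  (pq⁴)²: (pq⁴) · p = p²q⁴;   (p²q⁴) · q⁴ = p²q³
  (pq⁴)³: (p²q³) · p = p³q³;   (p³q³) · q⁴ = p³q²
  (pq⁴)⁴: (p³q²) · p = p⁴q²;   (p⁴q²) · q⁴ = p⁴q
  (pq⁴)⁵: (p⁴q) · p = q;   q · q⁴ = e
  (pq⁴)⁶: e · p = p;   p · q⁴ = pq⁴

Answer: pq⁴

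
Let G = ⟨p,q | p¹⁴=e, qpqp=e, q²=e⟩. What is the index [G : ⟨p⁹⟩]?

First find ord(p⁹) by computing successive powers:
  (p⁹)¹ = p⁹, (p⁹)² = p⁴, (p⁹)³ = p¹³, (p⁹)⁴ = p⁸, (p⁹)⁵ = p³, (p⁹)⁶ = p¹², (p⁹)⁷ = p⁷, (p⁹)⁸ = p², (p⁹)⁹ = p¹¹, (p⁹)¹⁰ = p⁶, (p⁹)¹¹ = p, (p⁹)¹² = p¹⁰, (p⁹)¹³ = p⁵, (p⁹)¹⁴ = e.
So |⟨p⁹⟩| = ord(p⁹) = 14. With |G| = 28, by Lagrange [G : ⟨p⁹⟩] = 28/14 = 2.

Answer: 2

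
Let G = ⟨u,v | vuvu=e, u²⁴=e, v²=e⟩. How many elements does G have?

Enumerate words in the generators, reducing via the relations: the distinct elements are
  {e, u, v, uv, u², u³, u⁴, u⁵, u⁶, u⁷, u⁸, u⁹, u²v, u²², u²³, u²¹, u²⁰, u³v, u¹², u¹³, u¹¹, u¹⁰, u¹⁴, u¹⁵, u¹⁶, u¹⁷, u¹⁸, u¹⁹, u⁴v, u⁵v, u⁶v, u⁷v, u⁸v, u⁹v, u²²v, u²³v, u²¹v, u²⁰v, u¹²v, u¹³v, u¹¹v, u¹⁰v, u¹⁴v, u¹⁵v, u¹⁶v, u¹⁷v, u¹⁸v, u¹⁹v}.
No further products give new elements, so |G| = 48.

Answer: 48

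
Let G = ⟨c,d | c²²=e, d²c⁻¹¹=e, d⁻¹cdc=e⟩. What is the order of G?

Enumerate words in the generators, reducing via the relations: the distinct elements are
  {c, d, e, cd, c², c³, c⁴, c⁵, c⁶, c⁷, c⁸, c⁹, c²d, c²¹, c²⁰, c³d, c¹², c¹³, c¹¹, c¹⁰, c¹⁴, c¹⁵, c¹⁶, c¹⁷, c¹⁸, c¹⁹, c⁴d, c⁵d, c⁶d, c⁷d, c⁸d, c⁹d, d⁻¹, cd⁻¹, c¹⁰d, c²d⁻¹, c³d⁻¹, c⁴d⁻¹, c⁵d⁻¹, c⁶d⁻¹, c⁷d⁻¹, c⁸d⁻¹, c⁹d⁻¹, c¹⁰d⁻¹}.
No further products give new elements, so |G| = 44.

Answer: 44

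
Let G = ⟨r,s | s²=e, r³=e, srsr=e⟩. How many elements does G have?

Enumerate words in the generators, reducing via the relations: the distinct elements are
  {e, r, s, rs, r², r²s}.
No further products give new elements, so |G| = 6.

Answer: 6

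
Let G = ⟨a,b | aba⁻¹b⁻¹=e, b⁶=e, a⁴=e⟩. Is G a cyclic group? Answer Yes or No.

|G| = 24, but the maximum element order in G is 12 < 24. No single element generates all of G, so G is not cyclic.

Answer: No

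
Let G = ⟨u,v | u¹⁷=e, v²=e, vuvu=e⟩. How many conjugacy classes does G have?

The conjugacy classes (representative and size) are:
  [e] (size 1), [u¹⁶] (size 2), [u²] (size 2), [u³] (size 2), [u¹³] (size 2), [u¹²] (size 2), [u⁶] (size 2), [u¹⁰] (size 2), [u⁹] (size 2), [u⁷v] (size 17).
Class equation: 1 + 2 + 2 + 2 + 2 + 2 + 2 + 2 + 2 + 17 = 34 = |G|. So G has 10 conjugacy classes.

Answer: 10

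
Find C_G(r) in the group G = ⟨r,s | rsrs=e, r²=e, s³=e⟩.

⟨r⟩ ⊆ C_G(r) since powers of r commute with r; so |C_G(r)| ≥ |⟨r⟩| = 2.
By orbit–stabilizer, |C_G(r)| = |G| / |conj. class of r| = 6 / 3 = 2.
The 2 elements commuting with r are {e, r}.

Answer: {e, r}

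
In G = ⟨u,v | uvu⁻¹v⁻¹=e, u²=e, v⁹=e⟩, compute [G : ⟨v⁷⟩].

First find ord(v⁷) by computing successive powers:
  (v⁷)¹ = v⁷, (v⁷)² = v⁵, (v⁷)³ = v³, (v⁷)⁴ = v, (v⁷)⁵ = v⁸, (v⁷)⁶ = v⁶, (v⁷)⁷ = v⁴, (v⁷)⁸ = v², (v⁷)⁹ = e.
So |⟨v⁷⟩| = ord(v⁷) = 9. With |G| = 18, by Lagrange [G : ⟨v⁷⟩] = 18/9 = 2.

Answer: 2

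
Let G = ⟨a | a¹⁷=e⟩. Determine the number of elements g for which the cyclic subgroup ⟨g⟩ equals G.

G is cyclic of order 17. An element generates G iff its order is 17, and a cyclic group of order 17 has exactly φ(17) = 16 such elements.

Answer: 16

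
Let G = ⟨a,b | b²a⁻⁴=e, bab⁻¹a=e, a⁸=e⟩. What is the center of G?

An element z ∈ Z(G) iff z commutes with every generator.
For example a⁴ is central: (a⁴)·a = a⁵ = a·(a⁴); (a⁴)·b = b⁻¹ = b·(a⁴).
Whereas a ∉ Z(G) since a·b = ab ≠ a³b⁻¹ = b·a.
Checking each of the 16 elements this way gives Z(G) = {e, a⁴}, of order 2.

Answer: {e, a⁴}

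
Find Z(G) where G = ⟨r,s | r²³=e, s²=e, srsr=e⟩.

An element z ∈ Z(G) iff z commutes with every generator.
For example e is central: e·r = r = r·e; e·s = s = s·e.
Whereas r ∉ Z(G) since r·s = rs ≠ r²²s = s·r.
Checking each of the 46 elements this way gives Z(G) = {e}, of order 1.

Answer: {e}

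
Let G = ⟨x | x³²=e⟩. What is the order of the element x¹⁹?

Compute successive powers until reaching e:
  (x¹⁹)¹ = x¹⁹, (x¹⁹)² = x⁶, (x¹⁹)³ = x²⁵, (x¹⁹)⁴ = x¹², (x¹⁹)⁵ = x³¹, (x¹⁹)⁶ = x¹⁸, (x¹⁹)⁷ = x⁵, (x¹⁹)⁸ = x²⁴, (x¹⁹)⁹ = x¹¹, (x¹⁹)¹⁰ = x³⁰, (x¹⁹)¹¹ = x¹⁷, (x¹⁹)¹² = x⁴, (x¹⁹)¹³ = x²³, (x¹⁹)¹⁴ = x¹⁰, (x¹⁹)¹⁵ = x²⁹, (x¹⁹)¹⁶ = x¹⁶, (x¹⁹)¹⁷ = x³, (x¹⁹)¹⁸ = x²², (x¹⁹)¹⁹ = x⁹, (x¹⁹)²⁰ = x²⁸, (x¹⁹)²¹ = x¹⁵, (x¹⁹)²² = x², (x¹⁹)²³ = x²¹, (x¹⁹)²⁴ = x⁸, (x¹⁹)²⁵ = x²⁷, (x¹⁹)²⁶ = x¹⁴, (x¹⁹)²⁷ = x, (x¹⁹)²⁸ = x²⁰, (x¹⁹)²⁹ = x⁷, (x¹⁹)³⁰ = x²⁶, (x¹⁹)³¹ = x¹³, (x¹⁹)³² = e.
The smallest positive k with (x¹⁹)ᵏ = e is 32.

Answer: 32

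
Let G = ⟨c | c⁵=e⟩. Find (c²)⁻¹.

The order of (c²) is 5 (smallest k with (c²)ᵏ = e), so (c²)⁻¹ = (c²)⁴ = c³.
Check: (c²) · (c³) → (c²) · c³ = e, giving e as required.

Answer: c³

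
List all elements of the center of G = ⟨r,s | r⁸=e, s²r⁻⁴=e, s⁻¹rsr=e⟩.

An element z ∈ Z(G) iff z commutes with every generator.
For example r⁴ is central: (r⁴)·r = r⁵ = r·(r⁴); (r⁴)·s = s⁻¹ = s·(r⁴).
Whereas r ∉ Z(G) since r·s = rs ≠ r³s⁻¹ = s·r.
Checking each of the 16 elements this way gives Z(G) = {e, r⁴}, of order 2.

Answer: {e, r⁴}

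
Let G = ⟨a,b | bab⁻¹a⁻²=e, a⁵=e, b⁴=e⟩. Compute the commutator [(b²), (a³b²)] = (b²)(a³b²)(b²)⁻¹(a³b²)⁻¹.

[(b²), (a³b²)] = (b²)·(a³b²)·(b²)⁻¹·(a³b²)⁻¹.
  (b²) · (a³b²) = a²
  (a²) · (b²) = a²b²
  (a²b²) · (a³b²) = a⁴

Answer: a⁴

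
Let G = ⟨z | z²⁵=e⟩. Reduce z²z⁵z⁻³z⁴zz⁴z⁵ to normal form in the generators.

Multiply left to right, reducing at each step:
  (z²) · z⁵ = z⁷
  (z⁷) · z⁻³ = z⁴
  (z⁴) · z⁴ = z⁸
  (z⁸) · z = z⁹
  (z⁹) · z⁴ = z¹³
  (z¹³) · z⁵ = z¹⁸

Answer: z¹⁸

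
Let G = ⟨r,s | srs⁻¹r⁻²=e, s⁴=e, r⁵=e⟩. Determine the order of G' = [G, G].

G' = [G, G] is generated by all commutators. The generator-pair commutators are: [r, s] = r⁴.
The subgroup they normally generate is {e, r, r², r³, r⁴}, of order 5.
Check: |G/G'| = 20/5 = 4 is the order of the abelianisation.

Answer: 5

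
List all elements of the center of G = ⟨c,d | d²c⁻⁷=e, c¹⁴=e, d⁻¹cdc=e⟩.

An element z ∈ Z(G) iff z commutes with every generator.
For example c⁷ is central: (c⁷)·c = c⁸ = c·(c⁷); (c⁷)·d = d⁻¹ = d·(c⁷).
Whereas c ∉ Z(G) since c·d = cd ≠ c⁶d⁻¹ = d·c.
Checking each of the 28 elements this way gives Z(G) = {e, c⁷}, of order 2.

Answer: {e, c⁷}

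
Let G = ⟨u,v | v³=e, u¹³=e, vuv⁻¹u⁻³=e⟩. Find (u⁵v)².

Compute successive powers of (u⁵v), reducing at each step:
  (u⁵v)²: (u⁵v) · u⁵ = u⁷v;   (u⁷v) · v = u⁷v²

Answer: u⁷v²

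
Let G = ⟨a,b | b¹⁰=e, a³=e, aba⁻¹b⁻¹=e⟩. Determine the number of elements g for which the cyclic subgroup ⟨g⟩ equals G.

G is cyclic of order 30. An element generates G iff its order is 30, and a cyclic group of order 30 has exactly φ(30) = 8 such elements.

Answer: 8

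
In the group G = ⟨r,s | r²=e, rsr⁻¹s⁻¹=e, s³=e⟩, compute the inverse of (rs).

The order of (rs) is 6 (smallest k with (rs)ᵏ = e), so (rs)⁻¹ = (rs)⁵ = rs².
Check: (rs) · (rs²) → (rs) · r = s;   s · s² = e, giving e as required.

Answer: rs²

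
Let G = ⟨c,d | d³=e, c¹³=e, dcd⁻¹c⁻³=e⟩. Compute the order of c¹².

Compute successive powers until reaching e:
  (c¹²)¹ = c¹², (c¹²)² = c¹¹, (c¹²)³ = c¹⁰, (c¹²)⁴ = c⁹, (c¹²)⁵ = c⁸, (c¹²)⁶ = c⁷, (c¹²)⁷ = c⁶, (c¹²)⁸ = c⁵, (c¹²)⁹ = c⁴, (c¹²)¹⁰ = c³, (c¹²)¹¹ = c², (c¹²)¹² = c, (c¹²)¹³ = e.
The smallest positive k with (c¹²)ᵏ = e is 13.

Answer: 13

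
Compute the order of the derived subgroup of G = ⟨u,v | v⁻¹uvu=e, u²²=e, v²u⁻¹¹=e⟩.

G' = [G, G] is generated by all commutators. The generator-pair commutators are: [u, v] = u².
The subgroup they normally generate is {e, u², u⁴, u⁶, u⁸, u¹⁰, u¹², u¹⁴, u¹⁶, u¹⁸, u²⁰}, of order 11.
Check: |G/G'| = 44/11 = 4 is the order of the abelianisation.

Answer: 11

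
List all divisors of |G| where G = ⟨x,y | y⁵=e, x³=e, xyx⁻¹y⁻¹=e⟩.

|G| = 15 = 3 · 5. By Lagrange's theorem the order of any subgroup divides 15; the divisors of 15 are 1, 3, 5, 15.

Answer: 1, 3, 5, 15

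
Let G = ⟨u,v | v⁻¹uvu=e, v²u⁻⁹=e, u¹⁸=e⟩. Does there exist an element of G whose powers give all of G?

Every cyclic group is abelian. But u·v = uv while v·u = u⁸v⁻¹, so u·v ≠ v·u and G is not abelian. Hence G is not cyclic.

Answer: No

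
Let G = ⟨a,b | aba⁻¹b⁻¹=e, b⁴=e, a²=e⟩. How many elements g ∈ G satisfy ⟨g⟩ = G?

⟨g⟩ = G would require ord(g) = |G| = 8, but the maximum element order in G is 4 < 8. So G is not cyclic and no single element generates it: the count is 0.

Answer: 0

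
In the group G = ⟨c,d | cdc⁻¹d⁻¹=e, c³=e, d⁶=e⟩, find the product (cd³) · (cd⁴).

Compute (cd³) · (cd⁴) by multiplying left to right and reducing via the relations at each step:
  (cd³) · c = c²d³
  (c²d³) · d⁴ = c²d

Answer: c²d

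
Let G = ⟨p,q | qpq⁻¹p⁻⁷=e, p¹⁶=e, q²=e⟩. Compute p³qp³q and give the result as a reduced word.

Multiply left to right, reducing at each step:
  (p³) · q = p³q
  (p³q) · p³ = p⁸q
  (p⁸q) · q = p⁸

Answer: p⁸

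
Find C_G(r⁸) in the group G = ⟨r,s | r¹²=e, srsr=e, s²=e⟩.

⟨r⁸⟩ ⊆ C_G(r⁸) since powers of r⁸ commute with r⁸; so |C_G(r⁸)| ≥ |⟨r⁸⟩| = 3.
By orbit–stabilizer, |C_G(r⁸)| = |G| / |conj. class of r⁸| = 24 / 2 = 12.
The 12 elements commuting with r⁸ are {e, r, r², r³, r⁴, r⁵, r⁶, r⁷, r⁸, r⁹, r¹⁰, r¹¹}.

Answer: {e, r, r², r³, r⁴, r⁵, r⁶, r⁷, r⁸, r⁹, r¹⁰, r¹¹}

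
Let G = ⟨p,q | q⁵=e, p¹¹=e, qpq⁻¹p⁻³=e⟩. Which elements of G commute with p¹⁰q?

⟨p¹⁰q⟩ ⊆ C_G(p¹⁰q) since powers of p¹⁰q commute with p¹⁰q; so |C_G(p¹⁰q)| ≥ |⟨p¹⁰q⟩| = 5.
By orbit–stabilizer, |C_G(p¹⁰q)| = |G| / |conj. class of p¹⁰q| = 55 / 11 = 5.
The 5 elements commuting with p¹⁰q are {e, p⁴q⁴, p⁷q², p¹⁰q, p⁹q³}.

Answer: {e, p⁴q⁴, p⁷q², p¹⁰q, p⁹q³}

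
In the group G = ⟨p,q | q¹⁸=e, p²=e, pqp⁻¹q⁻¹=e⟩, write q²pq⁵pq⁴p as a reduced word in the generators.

Multiply left to right, reducing at each step:
  (q²) · p = pq²
  (pq²) · q⁵ = pq⁷
  (pq⁷) · p = q⁷
  (q⁷) · q⁴ = q¹¹
  (q¹¹) · p = pq¹¹

Answer: pq¹¹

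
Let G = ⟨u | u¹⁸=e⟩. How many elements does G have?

G is generated by a single element, so G is cyclic. The relator gives u¹⁸ = e and no smaller power is forced to be e, so the 18 powers {e, u, u², u³, u⁴, u⁵, u⁶, u⁷, u⁸, u⁹, u¹², u¹³, u¹¹, u¹⁰, u¹⁴, u¹⁵, u¹⁶, u¹⁷} are distinct. Hence |G| = 18.

Answer: 18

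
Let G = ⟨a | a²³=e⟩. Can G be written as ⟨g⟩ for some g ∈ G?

|G| = 23. The element a has order 23 (its powers give 23 distinct elements), so ⟨a⟩ = G and G is cyclic.

Answer: Yes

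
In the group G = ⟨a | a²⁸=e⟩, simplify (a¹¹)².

Compute successive powers of (a¹¹), reducing at each step:
  (a¹¹)²: (a¹¹) · a¹¹ = a²²

Answer: a²²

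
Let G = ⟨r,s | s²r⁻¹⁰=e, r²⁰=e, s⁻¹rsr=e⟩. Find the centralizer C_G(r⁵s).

⟨r⁵s⟩ ⊆ C_G(r⁵s) since powers of r⁵s commute with r⁵s; so |C_G(r⁵s)| ≥ |⟨r⁵s⟩| = 4.
By orbit–stabilizer, |C_G(r⁵s)| = |G| / |conj. class of r⁵s| = 40 / 10 = 4.
The 4 elements commuting with r⁵s are {e, r¹⁰, r⁵s, r⁵s⁻¹}.

Answer: {e, r¹⁰, r⁵s, r⁵s⁻¹}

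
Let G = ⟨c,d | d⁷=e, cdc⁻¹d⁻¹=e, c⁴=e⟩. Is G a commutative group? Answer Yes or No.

Each pair of generators commutes: c·d = cd = d·c. Since the generators pairwise commute, every element of G commutes with every other, so G is abelian.

Answer: Yes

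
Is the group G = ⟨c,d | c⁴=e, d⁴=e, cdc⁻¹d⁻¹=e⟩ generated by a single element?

|G| = 16, but the maximum element order in G is 4 < 16. No single element generates all of G, so G is not cyclic.

Answer: No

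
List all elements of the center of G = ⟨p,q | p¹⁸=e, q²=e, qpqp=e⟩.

An element z ∈ Z(G) iff z commutes with every generator.
For example p⁹ is central: (p⁹)·p = p¹⁰ = p·(p⁹); (p⁹)·q = p⁹q = q·(p⁹).
Whereas p ∉ Z(G) since p·q = pq ≠ p¹⁷q = q·p.
Checking each of the 36 elements this way gives Z(G) = {e, p⁹}, of order 2.

Answer: {e, p⁹}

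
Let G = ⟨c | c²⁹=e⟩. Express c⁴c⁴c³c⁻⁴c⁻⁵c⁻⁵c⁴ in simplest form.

Multiply left to right, reducing at each step:
  (c⁴) · c⁴ = c⁸
  (c⁸) · c³ = c¹¹
  (c¹¹) · c⁻⁴ = c⁷
  (c⁷) · c⁻⁵ = c²
  (c²) · c⁻⁵ = c²⁶
  (c²⁶) · c⁴ = c

Answer: c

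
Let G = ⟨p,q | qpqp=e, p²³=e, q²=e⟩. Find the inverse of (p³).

The order of (p³) is 23 (smallest k with (p³)ᵏ = e), so (p³)⁻¹ = (p³)²² = p²⁰.
Check: (p³) · (p²⁰) → (p³) · p²⁰ = e, giving e as required.

Answer: p²⁰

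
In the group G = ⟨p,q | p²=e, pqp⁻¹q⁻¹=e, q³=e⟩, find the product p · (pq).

Compute p · (pq) by multiplying left to right and reducing via the relations at each step:
  p · p = e
  e · q = q

Answer: q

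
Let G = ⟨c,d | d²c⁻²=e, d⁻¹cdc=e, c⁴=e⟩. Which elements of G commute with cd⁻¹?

⟨cd⁻¹⟩ ⊆ C_G(cd⁻¹) since powers of cd⁻¹ commute with cd⁻¹; so |C_G(cd⁻¹)| ≥ |⟨cd⁻¹⟩| = 4.
By orbit–stabilizer, |C_G(cd⁻¹)| = |G| / |conj. class of cd⁻¹| = 8 / 2 = 4.
The 4 elements commuting with cd⁻¹ are {e, c², cd, cd⁻¹}.

Answer: {e, c², cd, cd⁻¹}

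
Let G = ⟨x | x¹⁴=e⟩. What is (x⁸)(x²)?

Compute (x⁸) · (x²) by multiplying left to right and reducing via the relations at each step:
  (x⁸) · x² = x¹⁰

Answer: x¹⁰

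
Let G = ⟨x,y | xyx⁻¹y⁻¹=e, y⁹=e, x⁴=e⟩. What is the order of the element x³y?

Compute successive powers until reaching e:
  (x³y)¹ = x³y, (x³y)² = x²y², (x³y)³ = xy³, (x³y)⁴ = y⁴, (x³y)⁵ = x³y⁵, (x³y)⁶ = x²y⁶, (x³y)⁷ = xy⁷, (x³y)⁸ = y⁸, (x³y)⁹ = x³, (x³y)¹⁰ = x²y, (x³y)¹¹ = xy², (x³y)¹² = y³, (x³y)¹³ = x³y⁴, (x³y)¹⁴ = x²y⁵, (x³y)¹⁵ = xy⁶, (x³y)¹⁶ = y⁷, (x³y)¹⁷ = x³y⁸, (x³y)¹⁸ = x², (x³y)¹⁹ = xy, (x³y)²⁰ = y², (x³y)²¹ = x³y³, (x³y)²² = x²y⁴, (x³y)²³ = xy⁵, (x³y)²⁴ = y⁶, (x³y)²⁵ = x³y⁷, (x³y)²⁶ = x²y⁸, (x³y)²⁷ = x, (x³y)²⁸ = y, (x³y)²⁹ = x³y², (x³y)³⁰ = x²y³, (x³y)³¹ = xy⁴, (x³y)³² = y⁵, (x³y)³³ = x³y⁶, (x³y)³⁴ = x²y⁷, (x³y)³⁵ = xy⁸, (x³y)³⁶ = e.
The smallest positive k with (x³y)ᵏ = e is 36.

Answer: 36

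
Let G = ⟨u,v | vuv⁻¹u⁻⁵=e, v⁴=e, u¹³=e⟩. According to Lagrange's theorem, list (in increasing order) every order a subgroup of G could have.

|G| = 52 = 2² · 13. By Lagrange's theorem the order of any subgroup divides 52; the divisors of 52 are 1, 2, 4, 13, 26, 52.

Answer: 1, 2, 4, 13, 26, 52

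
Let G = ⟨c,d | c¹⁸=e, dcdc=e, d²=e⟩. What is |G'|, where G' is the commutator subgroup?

G' = [G, G] is generated by all commutators. The generator-pair commutators are: [c, d] = c².
The subgroup they normally generate is {e, c², c⁴, c⁶, c⁸, c¹⁰, c¹², c¹⁴, c¹⁶}, of order 9.
Check: |G/G'| = 36/9 = 4 is the order of the abelianisation.

Answer: 9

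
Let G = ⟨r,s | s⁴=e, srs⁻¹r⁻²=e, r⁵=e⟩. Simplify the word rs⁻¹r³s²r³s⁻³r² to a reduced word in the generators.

Multiply left to right, reducing at each step:
  r · s⁻¹ = rs³
  (rs³) · r³ = s³
  (s³) · s² = s
  s · r³ = rs
  (rs) · s⁻³ = rs²
  (rs²) · r² = r⁴s²

Answer: r⁴s²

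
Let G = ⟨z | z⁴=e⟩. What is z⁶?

Compute successive powers of z, reducing at each step:
  z²: z · z = z²
  z³: (z²) · z = z³
  z⁴: (z³) · z = e
  z⁵: e · z = z
  z⁶: z · z = z²

Answer: z²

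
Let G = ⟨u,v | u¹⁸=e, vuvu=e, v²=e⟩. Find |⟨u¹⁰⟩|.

|⟨u¹⁰⟩| equals the order of u¹⁰. Compute successive powers until reaching e:
  (u¹⁰)¹ = u¹⁰, (u¹⁰)² = u², (u¹⁰)³ = u¹², (u¹⁰)⁴ = u⁴, (u¹⁰)⁵ = u¹⁴, (u¹⁰)⁶ = u⁶, (u¹⁰)⁷ = u¹⁶, (u¹⁰)⁸ = u⁸, (u¹⁰)⁹ = e.
The smallest positive k with (u¹⁰)ᵏ = e is 9, so |⟨u¹⁰⟩| = 9.

Answer: 9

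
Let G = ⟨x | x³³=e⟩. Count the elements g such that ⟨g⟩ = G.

G is cyclic of order 33. An element generates G iff its order is 33, and a cyclic group of order 33 has exactly φ(33) = 20 such elements.

Answer: 20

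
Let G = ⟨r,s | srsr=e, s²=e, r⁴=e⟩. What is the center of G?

An element z ∈ Z(G) iff z commutes with every generator.
For example r² is central: (r²)·r = r³ = r·(r²); (r²)·s = r²s = s·(r²).
Whereas r ∉ Z(G) since r·s = rs ≠ r³s = s·r.
Checking each of the 8 elements this way gives Z(G) = {e, r²}, of order 2.

Answer: {e, r²}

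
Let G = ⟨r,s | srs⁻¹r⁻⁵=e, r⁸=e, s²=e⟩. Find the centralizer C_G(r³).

⟨r³⟩ ⊆ C_G(r³) since powers of r³ commute with r³; so |C_G(r³)| ≥ |⟨r³⟩| = 8.
By orbit–stabilizer, |C_G(r³)| = |G| / |conj. class of r³| = 16 / 2 = 8.
The 8 elements commuting with r³ are {e, r, r², r³, r⁴, r⁵, r⁶, r⁷}.

Answer: {e, r, r², r³, r⁴, r⁵, r⁶, r⁷}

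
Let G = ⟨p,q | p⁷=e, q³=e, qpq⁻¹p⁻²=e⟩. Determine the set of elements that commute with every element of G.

An element z ∈ Z(G) iff z commutes with every generator.
For example e is central: e·p = p = p·e; e·q = q = q·e.
Whereas p ∉ Z(G) since p·q = pq ≠ p²q = q·p.
Checking each of the 21 elements this way gives Z(G) = {e}, of order 1.

Answer: {e}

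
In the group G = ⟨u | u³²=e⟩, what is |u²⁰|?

Compute successive powers until reaching e:
  (u²⁰)¹ = u²⁰, (u²⁰)² = u⁸, (u²⁰)³ = u²⁸, (u²⁰)⁴ = u¹⁶, (u²⁰)⁵ = u⁴, (u²⁰)⁶ = u²⁴, (u²⁰)⁷ = u¹², (u²⁰)⁸ = e.
The smallest positive k with (u²⁰)ᵏ = e is 8.

Answer: 8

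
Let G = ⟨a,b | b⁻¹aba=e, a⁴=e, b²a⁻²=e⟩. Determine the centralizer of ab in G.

⟨ab⟩ ⊆ C_G(ab) since powers of ab commute with ab; so |C_G(ab)| ≥ |⟨ab⟩| = 4.
By orbit–stabilizer, |C_G(ab)| = |G| / |conj. class of ab| = 8 / 2 = 4.
The 4 elements commuting with ab are {e, a², ab, ab⁻¹}.

Answer: {e, a², ab, ab⁻¹}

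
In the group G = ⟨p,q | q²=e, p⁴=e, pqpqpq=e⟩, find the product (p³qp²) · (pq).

Compute (p³qp²) · (pq) by multiplying left to right and reducing via the relations at each step:
  (p³qp²) · p = p³qp³
  (p³qp³) · q = qp

Answer: qp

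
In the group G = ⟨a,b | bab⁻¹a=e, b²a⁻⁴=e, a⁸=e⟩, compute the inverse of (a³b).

The order of (a³b) is 4 (smallest k with (a³b)ᵏ = e), so (a³b)⁻¹ = (a³b)³ = a³b⁻¹.
Check: (a³b) · (a³b⁻¹) → (a³b) · a³ = b;   b · b⁻¹ = e, giving e as required.

Answer: a³b⁻¹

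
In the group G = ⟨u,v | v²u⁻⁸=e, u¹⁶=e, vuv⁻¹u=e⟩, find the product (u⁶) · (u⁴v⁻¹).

Compute (u⁶) · (u⁴v⁻¹) by multiplying left to right and reducing via the relations at each step:
  (u⁶) · u⁴ = u¹⁰
  (u¹⁰) · v⁻¹ = u²v

Answer: u²v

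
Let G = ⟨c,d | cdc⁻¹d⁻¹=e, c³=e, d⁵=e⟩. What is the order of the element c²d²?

Compute successive powers until reaching e:
  (c²d²)¹ = c²d², (c²d²)² = cd⁴, (c²d²)³ = d, (c²d²)⁴ = c²d³, (c²d²)⁵ = c, (c²d²)⁶ = d², (c²d²)⁷ = c²d⁴, (c²d²)⁸ = cd, (c²d²)⁹ = d³, (c²d²)¹⁰ = c², (c²d²)¹¹ = cd², (c²d²)¹² = d⁴, (c²d²)¹³ = c²d, (c²d²)¹⁴ = cd³, (c²d²)¹⁵ = e.
The smallest positive k with (c²d²)ᵏ = e is 15.

Answer: 15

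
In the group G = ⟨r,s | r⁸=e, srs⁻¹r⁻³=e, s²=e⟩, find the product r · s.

Compute r · s by multiplying left to right and reducing via the relations at each step:
  r · s = rs

Answer: rs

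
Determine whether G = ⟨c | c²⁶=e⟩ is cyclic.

|G| = 26. The element c has order 26 (its powers give 26 distinct elements), so ⟨c⟩ = G and G is cyclic.

Answer: Yes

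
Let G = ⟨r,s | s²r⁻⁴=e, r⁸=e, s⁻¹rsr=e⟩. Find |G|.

Enumerate words in the generators, reducing via the relations: the distinct elements are
  {e, r, s, rs, r², r³, r⁴, r⁵, r⁶, r⁷, r²s, r³s, s⁻¹, rs⁻¹, r²s⁻¹, r³s⁻¹}.
No further products give new elements, so |G| = 16.

Answer: 16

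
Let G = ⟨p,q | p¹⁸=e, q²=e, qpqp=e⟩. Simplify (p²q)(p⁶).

Compute (p²q) · (p⁶) by multiplying left to right and reducing via the relations at each step:
  (p²q) · p⁶ = p¹⁴q

Answer: p¹⁴q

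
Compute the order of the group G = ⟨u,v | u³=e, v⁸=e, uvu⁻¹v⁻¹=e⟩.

Enumerate words in the generators, reducing via the relations: the distinct elements are
  {e, u, v, uv, u², v², v³, v⁴, v⁵, v⁶, v⁷, uv², uv³, uv⁴, uv⁵, uv⁶, uv⁷, u²v, u²v², u²v³, u²v⁴, u²v⁵, u²v⁶, u²v⁷}.
No further products give new elements, so |G| = 24.

Answer: 24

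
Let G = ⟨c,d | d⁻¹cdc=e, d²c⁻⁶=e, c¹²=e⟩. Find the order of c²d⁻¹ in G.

Compute successive powers until reaching e:
  (c²d⁻¹)¹ = c²d⁻¹, (c²d⁻¹)² = c⁶, (c²d⁻¹)³ = c²d, (c²d⁻¹)⁴ = e.
The smallest positive k with (c²d⁻¹)ᵏ = e is 4.

Answer: 4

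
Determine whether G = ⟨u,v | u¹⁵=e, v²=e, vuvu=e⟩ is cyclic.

Every cyclic group is abelian. But u·v = uv while v·u = u¹⁴v, so u·v ≠ v·u and G is not abelian. Hence G is not cyclic.

Answer: No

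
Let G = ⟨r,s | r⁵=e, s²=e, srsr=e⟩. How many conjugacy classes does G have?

The conjugacy classes (representative and size) are:
  [e] (size 1), [r] (size 2), [r²] (size 2), [s] (size 5).
Class equation: 1 + 2 + 2 + 5 = 10 = |G|. So G has 4 conjugacy classes.

Answer: 4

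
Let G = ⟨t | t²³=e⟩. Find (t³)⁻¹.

The order of (t³) is 23 (smallest k with (t³)ᵏ = e), so (t³)⁻¹ = (t³)²² = t²⁰.
Check: (t³) · (t²⁰) → (t³) · t²⁰ = e, giving e as required.

Answer: t²⁰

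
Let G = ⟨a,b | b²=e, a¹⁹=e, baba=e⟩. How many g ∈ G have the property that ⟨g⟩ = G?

⟨g⟩ = G would require ord(g) = |G| = 38, but the maximum element order in G is 19 < 38. So G is not cyclic and no single element generates it: the count is 0.

Answer: 0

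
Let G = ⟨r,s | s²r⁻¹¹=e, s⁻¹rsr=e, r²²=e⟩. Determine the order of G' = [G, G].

G' = [G, G] is generated by all commutators. The generator-pair commutators are: [r, s] = r².
The subgroup they normally generate is {e, r², r⁴, r⁶, r⁸, r¹⁰, r¹², r¹⁴, r¹⁶, r¹⁸, r²⁰}, of order 11.
Check: |G/G'| = 44/11 = 4 is the order of the abelianisation.

Answer: 11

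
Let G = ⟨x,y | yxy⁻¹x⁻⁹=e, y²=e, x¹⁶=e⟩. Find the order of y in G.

Compute successive powers until reaching e:
  y¹ = y, y² = e.
The smallest positive k with yᵏ = e is 2.

Answer: 2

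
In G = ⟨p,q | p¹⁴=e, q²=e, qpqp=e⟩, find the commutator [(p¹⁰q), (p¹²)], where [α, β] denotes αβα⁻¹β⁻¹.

[(p¹⁰q), (p¹²)] = (p¹⁰q)·(p¹²)·(p¹⁰q)⁻¹·(p¹²)⁻¹.
  (p¹⁰q) · (p¹²) = p¹²q
  (p¹²q) · (p¹⁰q) = p²
  (p²) · (p²) = p⁴

Answer: p⁴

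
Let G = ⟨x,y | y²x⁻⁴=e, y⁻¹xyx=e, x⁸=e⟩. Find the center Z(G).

An element z ∈ Z(G) iff z commutes with every generator.
For example x⁴ is central: (x⁴)·x = x⁵ = x·(x⁴); (x⁴)·y = y⁻¹ = y·(x⁴).
Whereas x ∉ Z(G) since x·y = xy ≠ x³y⁻¹ = y·x.
Checking each of the 16 elements this way gives Z(G) = {e, x⁴}, of order 2.

Answer: {e, x⁴}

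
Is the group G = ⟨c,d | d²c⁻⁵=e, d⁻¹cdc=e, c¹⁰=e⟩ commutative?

c·d = cd but d·c = c⁴d⁻¹, so c·d ≠ d·c and G is not abelian.

Answer: No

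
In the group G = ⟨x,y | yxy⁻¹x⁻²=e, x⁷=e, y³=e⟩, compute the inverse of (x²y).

The order of (x²y) is 3 (smallest k with (x²y)ᵏ = e), so (x²y)⁻¹ = (x²y)² = x⁶y².
Check: (x²y) · (x⁶y²) → (x²y) · x⁶ = y;   y · y² = e, giving e as required.

Answer: x⁶y²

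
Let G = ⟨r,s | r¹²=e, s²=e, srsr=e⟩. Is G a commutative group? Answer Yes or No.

r·s = rs but s·r = r¹¹s, so r·s ≠ s·r and G is not abelian.

Answer: No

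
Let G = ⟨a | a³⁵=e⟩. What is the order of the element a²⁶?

Compute successive powers until reaching e:
  (a²⁶)¹ = a²⁶, (a²⁶)² = a¹⁷, (a²⁶)³ = a⁸, (a²⁶)⁴ = a³⁴, (a²⁶)⁵ = a²⁵, (a²⁶)⁶ = a¹⁶, (a²⁶)⁷ = a⁷, (a²⁶)⁸ = a³³, (a²⁶)⁹ = a²⁴, (a²⁶)¹⁰ = a¹⁵, (a²⁶)¹¹ = a⁶, (a²⁶)¹² = a³², (a²⁶)¹³ = a²³, (a²⁶)¹⁴ = a¹⁴, (a²⁶)¹⁵ = a⁵, (a²⁶)¹⁶ = a³¹, (a²⁶)¹⁷ = a²², (a²⁶)¹⁸ = a¹³, (a²⁶)¹⁹ = a⁴, (a²⁶)²⁰ = a³⁰, (a²⁶)²¹ = a²¹, (a²⁶)²² = a¹², (a²⁶)²³ = a³, (a²⁶)²⁴ = a²⁹, (a²⁶)²⁵ = a²⁰, (a²⁶)²⁶ = a¹¹, (a²⁶)²⁷ = a², (a²⁶)²⁸ = a²⁸, (a²⁶)²⁹ = a¹⁹, (a²⁶)³⁰ = a¹⁰, (a²⁶)³¹ = a, (a²⁶)³² = a²⁷, (a²⁶)³³ = a¹⁸, (a²⁶)³⁴ = a⁹, (a²⁶)³⁵ = e.
The smallest positive k with (a²⁶)ᵏ = e is 35.

Answer: 35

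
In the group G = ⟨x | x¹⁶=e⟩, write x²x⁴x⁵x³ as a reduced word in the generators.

Multiply left to right, reducing at each step:
  (x²) · x⁴ = x⁶
  (x⁶) · x⁵ = x¹¹
  (x¹¹) · x³ = x¹⁴

Answer: x¹⁴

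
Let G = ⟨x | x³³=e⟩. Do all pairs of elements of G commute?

G has a single generator, so G is cyclic and hence abelian.

Answer: Yes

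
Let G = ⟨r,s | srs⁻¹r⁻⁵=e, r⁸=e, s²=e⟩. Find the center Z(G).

An element z ∈ Z(G) iff z commutes with every generator.
For example r² is central: (r²)·r = r³ = r·(r²); (r²)·s = r²s = s·(r²).
Whereas r ∉ Z(G) since r·s = rs ≠ r⁵s = s·r.
Checking each of the 16 elements this way gives Z(G) = {e, r², r⁴, r⁶}, of order 4.

Answer: {e, r², r⁴, r⁶}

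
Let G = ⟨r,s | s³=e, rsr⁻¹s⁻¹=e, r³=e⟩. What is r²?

Compute successive powers of r, reducing at each step:
  r²: r · r = r²

Answer: r²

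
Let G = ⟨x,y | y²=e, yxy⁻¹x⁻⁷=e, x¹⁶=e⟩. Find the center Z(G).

An element z ∈ Z(G) iff z commutes with every generator.
For example x⁸ is central: (x⁸)·x = x⁹ = x·(x⁸); (x⁸)·y = x⁸y = y·(x⁸).
Whereas x ∉ Z(G) since x·y = xy ≠ x⁷y = y·x.
Checking each of the 32 elements this way gives Z(G) = {e, x⁸}, of order 2.

Answer: {e, x⁸}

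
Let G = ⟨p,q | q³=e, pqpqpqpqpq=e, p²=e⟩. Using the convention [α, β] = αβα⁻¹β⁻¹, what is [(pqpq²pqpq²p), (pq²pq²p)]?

[(pqpq²pqpq²p), (pq²pq²p)] = (pqpq²pqpq²p)·(pq²pq²p)·(pqpq²pqpq²p)⁻¹·(pq²pq²p)⁻¹.
  (pqpq²pqpq²p) · (pq²pq²p) = q²pqpq²pq²
  (q²pqpq²pq²) · (pqpq²pqpq²p) = pq²pq
  (pq²pq) · (pqpqp) = pqpq²

Answer: pqpq²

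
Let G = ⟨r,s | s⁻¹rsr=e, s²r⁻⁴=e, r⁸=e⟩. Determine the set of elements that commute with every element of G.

An element z ∈ Z(G) iff z commutes with every generator.
For example r⁴ is central: (r⁴)·r = r⁵ = r·(r⁴); (r⁴)·s = s⁻¹ = s·(r⁴).
Whereas r ∉ Z(G) since r·s = rs ≠ r³s⁻¹ = s·r.
Checking each of the 16 elements this way gives Z(G) = {e, r⁴}, of order 2.

Answer: {e, r⁴}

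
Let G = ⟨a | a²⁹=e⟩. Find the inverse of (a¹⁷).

The order of (a¹⁷) is 29 (smallest k with (a¹⁷)ᵏ = e), so (a¹⁷)⁻¹ = (a¹⁷)²⁸ = a¹².
Check: (a¹⁷) · (a¹²) → (a¹⁷) · a¹² = e, giving e as required.

Answer: a¹²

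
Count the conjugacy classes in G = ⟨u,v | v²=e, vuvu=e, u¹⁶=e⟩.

The conjugacy classes (representative and size) are:
  [e] (size 1), [u¹⁵] (size 2), [u²] (size 2), [u³] (size 2), [u¹²] (size 2), [u⁵] (size 2), [u⁶] (size 2), [u⁷] (size 2), [u⁸] (size 1), [u²v] (size 8), [u¹⁵v] (size 8).
Class equation: 1 + 2 + 2 + 2 + 2 + 2 + 2 + 2 + 1 + 8 + 8 = 32 = |G|. So G has 11 conjugacy classes.

Answer: 11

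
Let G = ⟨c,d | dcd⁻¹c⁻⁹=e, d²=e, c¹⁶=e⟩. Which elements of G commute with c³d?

⟨c³d⟩ ⊆ C_G(c³d) since powers of c³d commute with c³d; so |C_G(c³d)| ≥ |⟨c³d⟩| = 16.
By orbit–stabilizer, |C_G(c³d)| = |G| / |conj. class of c³d| = 32 / 2 = 16.
The 16 elements commuting with c³d are {e, c², c⁴, c⁶, c⁸, c¹⁰, c¹², c¹⁴, c⁹d, cd, c¹¹d, c³d, c¹³d, c⁵d, c¹⁵d, c⁷d}.

Answer: {e, c², c⁴, c⁶, c⁸, c¹⁰, c¹², c¹⁴, c⁹d, cd, c¹¹d, c³d, c¹³d, c⁵d, c¹⁵d, c⁷d}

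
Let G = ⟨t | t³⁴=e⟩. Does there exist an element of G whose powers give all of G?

|G| = 34. The element t has order 34 (its powers give 34 distinct elements), so ⟨t⟩ = G and G is cyclic.

Answer: Yes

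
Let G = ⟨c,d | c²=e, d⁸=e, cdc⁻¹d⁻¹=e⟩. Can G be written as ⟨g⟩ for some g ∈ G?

|G| = 16, but the maximum element order in G is 8 < 16. No single element generates all of G, so G is not cyclic.

Answer: No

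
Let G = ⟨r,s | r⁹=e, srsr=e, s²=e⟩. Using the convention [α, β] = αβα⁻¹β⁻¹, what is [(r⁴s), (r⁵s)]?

[(r⁴s), (r⁵s)] = (r⁴s)·(r⁵s)·(r⁴s)⁻¹·(r⁵s)⁻¹.
  (r⁴s) · (r⁵s) = r⁸
  (r⁸) · (r⁴s) = r³s
  (r³s) · (r⁵s) = r⁷

Answer: r⁷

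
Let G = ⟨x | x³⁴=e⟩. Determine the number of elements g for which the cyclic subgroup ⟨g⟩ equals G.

G is cyclic of order 34. An element generates G iff its order is 34, and a cyclic group of order 34 has exactly φ(34) = 16 such elements.

Answer: 16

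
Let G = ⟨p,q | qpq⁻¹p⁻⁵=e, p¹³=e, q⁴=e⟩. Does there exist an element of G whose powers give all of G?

Every cyclic group is abelian. But p·q = pq while q·p = p⁵q, so p·q ≠ q·p and G is not abelian. Hence G is not cyclic.

Answer: No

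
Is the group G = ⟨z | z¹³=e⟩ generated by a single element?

|G| = 13. The element z has order 13 (its powers give 13 distinct elements), so ⟨z⟩ = G and G is cyclic.

Answer: Yes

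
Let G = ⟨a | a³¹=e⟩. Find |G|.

G is generated by a single element, so G is cyclic. The relator gives a³¹ = e and no smaller power is forced to be e, so the 31 powers {a, e, a², a³, a⁴, a⁵, a⁶, a⁷, a⁸, a⁹, a²², a²³, a²¹, a²⁰, a²⁴, a²⁵, a²⁶, a²⁷, a²⁸, a²⁹, a³⁰, a¹², a¹³, a¹¹, a¹⁰, a¹⁴, a¹⁵, a¹⁶, a¹⁷, a¹⁸, a¹⁹} are distinct. Hence |G| = 31.

Answer: 31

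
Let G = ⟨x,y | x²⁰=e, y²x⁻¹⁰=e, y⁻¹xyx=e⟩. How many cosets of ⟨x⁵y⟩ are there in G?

First find ord(x⁵y) by computing successive powers:
  (x⁵y)¹ = x⁵y, (x⁵y)² = x¹⁰, (x⁵y)³ = x⁵y⁻¹, (x⁵y)⁴ = e.
So |⟨x⁵y⟩| = ord(x⁵y) = 4. With |G| = 40, by Lagrange [G : ⟨x⁵y⟩] = 40/4 = 10.

Answer: 10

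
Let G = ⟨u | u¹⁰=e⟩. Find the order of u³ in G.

Compute successive powers until reaching e:
  (u³)¹ = u³, (u³)² = u⁶, (u³)³ = u⁹, (u³)⁴ = u², (u³)⁵ = u⁵, (u³)⁶ = u⁸, (u³)⁷ = u, (u³)⁸ = u⁴, (u³)⁹ = u⁷, (u³)¹⁰ = e.
The smallest positive k with (u³)ᵏ = e is 10.

Answer: 10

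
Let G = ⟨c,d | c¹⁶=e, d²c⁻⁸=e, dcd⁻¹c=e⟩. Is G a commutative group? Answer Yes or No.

c·d = cd but d·c = c⁷d⁻¹, so c·d ≠ d·c and G is not abelian.

Answer: No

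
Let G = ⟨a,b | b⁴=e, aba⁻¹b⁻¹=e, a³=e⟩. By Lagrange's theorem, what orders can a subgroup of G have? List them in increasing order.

|G| = 12 = 2² · 3. By Lagrange's theorem the order of any subgroup divides 12; the divisors of 12 are 1, 2, 3, 4, 6, 12.

Answer: 1, 2, 3, 4, 6, 12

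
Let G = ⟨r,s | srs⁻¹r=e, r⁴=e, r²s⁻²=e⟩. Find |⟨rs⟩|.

|⟨rs⟩| equals the order of rs. Compute successive powers until reaching e:
  (rs)¹ = rs, (rs)² = r², (rs)³ = rs⁻¹, (rs)⁴ = e.
The smallest positive k with (rs)ᵏ = e is 4, so |⟨rs⟩| = 4.

Answer: 4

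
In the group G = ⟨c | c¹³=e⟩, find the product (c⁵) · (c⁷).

Compute (c⁵) · (c⁷) by multiplying left to right and reducing via the relations at each step:
  (c⁵) · c⁷ = c¹²

Answer: c¹²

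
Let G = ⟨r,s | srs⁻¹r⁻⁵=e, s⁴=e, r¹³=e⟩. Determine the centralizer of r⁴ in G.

⟨r⁴⟩ ⊆ C_G(r⁴) since powers of r⁴ commute with r⁴; so |C_G(r⁴)| ≥ |⟨r⁴⟩| = 13.
By orbit–stabilizer, |C_G(r⁴)| = |G| / |conj. class of r⁴| = 52 / 4 = 13.
The 13 elements commuting with r⁴ are {e, r, r², r³, r⁴, r⁵, r⁶, r⁷, r⁸, r⁹, r¹⁰, r¹¹, r¹²}.

Answer: {e, r, r², r³, r⁴, r⁵, r⁶, r⁷, r⁸, r⁹, r¹⁰, r¹¹, r¹²}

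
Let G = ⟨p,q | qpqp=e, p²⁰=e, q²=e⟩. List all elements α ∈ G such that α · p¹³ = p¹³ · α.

⟨p¹³⟩ ⊆ C_G(p¹³) since powers of p¹³ commute with p¹³; so |C_G(p¹³)| ≥ |⟨p¹³⟩| = 20.
By orbit–stabilizer, |C_G(p¹³)| = |G| / |conj. class of p¹³| = 40 / 2 = 20.
The 20 elements commuting with p¹³ are {e, p, p², p³, p⁴, p⁵, p⁶, p⁷, p⁸, p⁹, p¹⁰, p¹¹, p¹², p¹³, p¹⁴, p¹⁵, p¹⁶, p¹⁷, p¹⁸, p¹⁹}.

Answer: {e, p, p², p³, p⁴, p⁵, p⁶, p⁷, p⁸, p⁹, p¹⁰, p¹¹, p¹², p¹³, p¹⁴, p¹⁵, p¹⁶, p¹⁷, p¹⁸, p¹⁹}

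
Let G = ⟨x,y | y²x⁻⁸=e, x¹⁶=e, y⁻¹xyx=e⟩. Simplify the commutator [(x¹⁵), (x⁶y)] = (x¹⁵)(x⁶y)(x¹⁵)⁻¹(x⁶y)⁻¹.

[(x¹⁵), (x⁶y)] = (x¹⁵)·(x⁶y)·(x¹⁵)⁻¹·(x⁶y)⁻¹.
  (x¹⁵) · (x⁶y) = x⁵y
  (x⁵y) · x = x⁴y
  (x⁴y) · (x⁶y⁻¹) = x¹⁴

Answer: x¹⁴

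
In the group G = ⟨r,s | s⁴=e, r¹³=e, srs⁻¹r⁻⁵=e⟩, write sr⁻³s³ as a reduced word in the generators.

Multiply left to right, reducing at each step:
  s · r⁻³ = r¹¹s
  (r¹¹s) · s³ = r¹¹

Answer: r¹¹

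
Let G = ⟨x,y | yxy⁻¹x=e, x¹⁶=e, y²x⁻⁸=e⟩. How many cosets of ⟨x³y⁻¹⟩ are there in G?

First find ord(x³y⁻¹) by computing successive powers:
  (x³y⁻¹)¹ = x³y⁻¹, (x³y⁻¹)² = x⁸, (x³y⁻¹)³ = x³y, (x³y⁻¹)⁴ = e.
So |⟨x³y⁻¹⟩| = ord(x³y⁻¹) = 4. With |G| = 32, by Lagrange [G : ⟨x³y⁻¹⟩] = 32/4 = 8.

Answer: 8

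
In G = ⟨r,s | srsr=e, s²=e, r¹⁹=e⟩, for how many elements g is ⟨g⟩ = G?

⟨g⟩ = G would require ord(g) = |G| = 38, but the maximum element order in G is 19 < 38. So G is not cyclic and no single element generates it: the count is 0.

Answer: 0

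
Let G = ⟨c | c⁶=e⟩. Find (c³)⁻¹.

The order of (c³) is 2 (smallest k with (c³)ᵏ = e), so (c³)⁻¹ = (c³)¹ = c³.
Check: (c³) · (c³) → (c³) · c³ = e, giving e as required.

Answer: c³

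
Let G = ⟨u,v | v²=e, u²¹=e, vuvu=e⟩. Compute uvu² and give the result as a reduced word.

Multiply left to right, reducing at each step:
  u · v = uv
  (uv) · u² = u²⁰v

Answer: u²⁰v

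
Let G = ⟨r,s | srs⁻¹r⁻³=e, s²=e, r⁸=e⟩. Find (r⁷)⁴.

Compute successive powers of (r⁷), reducing at each step:
  (r⁷)²: (r⁷) · r⁷ = r⁶
  (r⁷)³: (r⁶) · r⁷ = r⁵
  (r⁷)⁴: (r⁵) · r⁷ = r⁴

Answer: r⁴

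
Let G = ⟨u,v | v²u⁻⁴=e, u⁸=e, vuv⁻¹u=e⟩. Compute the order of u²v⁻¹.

Compute successive powers until reaching e:
  (u²v⁻¹)¹ = u²v⁻¹, (u²v⁻¹)² = u⁴, (u²v⁻¹)³ = u²v, (u²v⁻¹)⁴ = e.
The smallest positive k with (u²v⁻¹)ᵏ = e is 4.

Answer: 4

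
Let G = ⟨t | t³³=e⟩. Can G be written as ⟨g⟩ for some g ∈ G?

|G| = 33. The element t has order 33 (its powers give 33 distinct elements), so ⟨t⟩ = G and G is cyclic.

Answer: Yes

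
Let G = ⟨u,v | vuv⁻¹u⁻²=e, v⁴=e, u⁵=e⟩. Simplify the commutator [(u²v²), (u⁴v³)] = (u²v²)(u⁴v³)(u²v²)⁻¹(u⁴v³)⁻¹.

[(u²v²), (u⁴v³)] = (u²v²)·(u⁴v³)·(u²v²)⁻¹·(u⁴v³)⁻¹.
  (u²v²) · (u⁴v³) = u³v
  (u³v) · (u²v²) = u²v³
  (u²v³) · (u²v) = u³

Answer: u³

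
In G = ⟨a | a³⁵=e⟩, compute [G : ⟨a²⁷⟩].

First find ord(a²⁷) by computing successive powers:
  (a²⁷)¹ = a²⁷, (a²⁷)² = a¹⁹, (a²⁷)³ = a¹¹, (a²⁷)⁴ = a³, (a²⁷)⁵ = a³⁰, (a²⁷)⁶ = a²², (a²⁷)⁷ = a¹⁴, (a²⁷)⁸ = a⁶, (a²⁷)⁹ = a³³, (a²⁷)¹⁰ = a²⁵, (a²⁷)¹¹ = a¹⁷, (a²⁷)¹² = a⁹, (a²⁷)¹³ = a, (a²⁷)¹⁴ = a²⁸, (a²⁷)¹⁵ = a²⁰, (a²⁷)¹⁶ = a¹², (a²⁷)¹⁷ = a⁴, (a²⁷)¹⁸ = a³¹, (a²⁷)¹⁹ = a²³, (a²⁷)²⁰ = a¹⁵, (a²⁷)²¹ = a⁷, (a²⁷)²² = a³⁴, (a²⁷)²³ = a²⁶, (a²⁷)²⁴ = a¹⁸, (a²⁷)²⁵ = a¹⁰, (a²⁷)²⁶ = a², (a²⁷)²⁷ = a²⁹, (a²⁷)²⁸ = a²¹, (a²⁷)²⁹ = a¹³, (a²⁷)³⁰ = a⁵, (a²⁷)³¹ = a³², (a²⁷)³² = a²⁴, (a²⁷)³³ = a¹⁶, (a²⁷)³⁴ = a⁸, (a²⁷)³⁵ = e.
So |⟨a²⁷⟩| = ord(a²⁷) = 35. With |G| = 35, by Lagrange [G : ⟨a²⁷⟩] = 35/35 = 1.

Answer: 1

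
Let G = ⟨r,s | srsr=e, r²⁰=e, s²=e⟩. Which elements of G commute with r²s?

⟨r²s⟩ ⊆ C_G(r²s) since powers of r²s commute with r²s; so |C_G(r²s)| ≥ |⟨r²s⟩| = 2.
By orbit–stabilizer, |C_G(r²s)| = |G| / |conj. class of r²s| = 40 / 10 = 4.
The 4 elements commuting with r²s are {e, r¹⁰, r²s, r¹²s}.

Answer: {e, r¹⁰, r²s, r¹²s}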